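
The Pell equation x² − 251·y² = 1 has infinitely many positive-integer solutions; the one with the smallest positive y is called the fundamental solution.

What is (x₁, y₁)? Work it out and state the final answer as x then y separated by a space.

3674890 231957

d=251: √d = [15; 1,5,2,1,2,…,5,1,30] (ℓ=14, even), read p_13/q_13
step 0: (15, 1)  from 15·(1,0) + (0,1)
step 1: (16, 1)  from 1·(15,1) + (1,0)
step 2: (95, 6)  from 5·(16,1) + (15,1)
step 3: (206, 13)  from 2·(95,6) + (16,1)
…
step 5: (808, 51)  from 2·(301,19) + (206,13)
…
step 8: (61043, 3853)  from 2·(29563,1866) + (1917,121)
…
step 10: (212692, 13425)  from 1·(151649,9572) + (61043,3853)
step 11: (577033, 36422)  from 2·(212692,13425) + (151649,9572)
step 12: (3097857, 195535)  from 5·(577033,36422) + (212692,13425)
step 13: (3674890, 231957)  from 1·(3097857,195535) + (577033,36422)
fundamental: x₁=3674890, y₁=231957  (since 13504816512100 − 251·53804049849 = 1)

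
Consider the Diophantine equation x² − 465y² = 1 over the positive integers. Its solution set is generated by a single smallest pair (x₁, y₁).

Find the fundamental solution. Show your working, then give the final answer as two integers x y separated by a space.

15871 736

d=465: √d = [21; 1,1,3,2,2,2,3,1,1,42] (ℓ=10, even), read p_9/q_9
step 0: (21, 1)  from 21·(1,0) + (0,1)
…
step 3: (151, 7)  from 3·(43,2) + (22,1)
step 4: (345, 16)  from 2·(151,7) + (43,2)
…
step 6: (2027, 94)  from 2·(841,39) + (345,16)
…
step 8: (8949, 415)  from 1·(6922,321) + (2027,94)
step 9: (15871, 736)  from 1·(8949,415) + (6922,321)
(x₁, y₁) = (15871, 736);  15871² − 465·736² = 1 ✓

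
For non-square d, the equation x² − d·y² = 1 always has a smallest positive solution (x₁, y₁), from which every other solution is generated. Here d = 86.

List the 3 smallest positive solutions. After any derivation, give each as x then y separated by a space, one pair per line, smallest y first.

[9; 3,1,1,1,8,1,1,1,3,18] for √86; ℓ=10 ⇒ convergent index 9
k=0  a_k=9  p_k/q_k = 9/1
…
k=6  a_k=1  p_k/q_k = 983/106
…
k=8  a_k=1  p_k/q_k = 2847/307
k=9  a_k=3  p_k/q_k = 10405/1122
→ (10405, 1122).  Check: 10405²=108264025, 86·1122²=108264024, difference 1.
n=2: (10405,1122)∘(10405,1122) = (10405·10405+86·1122·1122, 10405·1122+1122·10405) = (216528049,23348820)
n=3: (216528049,23348820)∘(10405,1122) = (10405·216528049+86·1122·23348820, 10405·23348820+1122·216528049) = (4505948689285,485888943078)

10405 1122
216528049 23348820
4505948689285 485888943078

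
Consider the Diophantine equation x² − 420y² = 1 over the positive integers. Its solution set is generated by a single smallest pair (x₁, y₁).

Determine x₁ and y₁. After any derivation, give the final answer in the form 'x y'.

41 2

√420 → a₀=20, period (2,40); ℓ=2 even so k=1
k=0  a_k=20  p_k/q_k = 20/1
k=1  a_k=2  p_k/q_k = 41/2
→ (41, 2).  Check: 41²=1681, 420·2²=1680, difference 1.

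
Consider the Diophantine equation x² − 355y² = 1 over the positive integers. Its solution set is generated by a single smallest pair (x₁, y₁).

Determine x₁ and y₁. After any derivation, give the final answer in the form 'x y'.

954809 50676

[18; 1,5,3,3,1,6,1,3,3,5,1,36] for √355; ℓ=12 ⇒ convergent index 11
k=0  a_k=18  p_k/q_k = 18/1
…
k=2  a_k=5  p_k/q_k = 113/6
…
k=5  a_k=1  p_k/q_k = 1545/82
k=6  a_k=6  p_k/q_k = 10457/555
k=7  a_k=1  p_k/q_k = 12002/637
…
k=10  a_k=5  p_k/q_k = 803418/42641
k=11  a_k=1  p_k/q_k = 954809/50676
(x₁, y₁) = (954809, 50676);  954809² − 355·50676² = 1 ✓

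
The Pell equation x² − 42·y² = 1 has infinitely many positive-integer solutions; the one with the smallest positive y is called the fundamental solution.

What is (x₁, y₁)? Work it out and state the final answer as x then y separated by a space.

13 2

[6; 2,12] for √42; ℓ=2 ⇒ convergent index 1
k=0  a_k=6  p_k/q_k = 6/1
k=1  a_k=2  p_k/q_k = 13/2
(x₁, y₁) = (13, 2);  13² − 42·2² = 1 ✓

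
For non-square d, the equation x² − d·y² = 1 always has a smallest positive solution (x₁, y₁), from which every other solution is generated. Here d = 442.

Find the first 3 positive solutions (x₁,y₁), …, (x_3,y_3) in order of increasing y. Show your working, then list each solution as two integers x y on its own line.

√442 → a₀=21, period (42); ℓ=1 odd so k=1
k=0  a_k=21  p_k/q_k = 21/1
k=1  a_k=42  p_k/q_k = 883/42
→ (883, 42).  Check: 883²=779689, 442·42²=779688, difference 1.
n=2: (883,42)∘(883,42) = (883·883+442·42·42, 883·42+42·883) = (1559377,74172)
n=3: (1559377,74172)∘(883,42) = (883·1559377+442·42·74172, 883·74172+42·1559377) = (2753858899,130987710)

883 42
1559377 74172
2753858899 130987710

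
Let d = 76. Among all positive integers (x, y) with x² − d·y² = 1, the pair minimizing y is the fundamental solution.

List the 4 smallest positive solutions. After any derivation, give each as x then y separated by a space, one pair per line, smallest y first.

√76 → a₀=8, period (1,2,1,1,5,4,5,1,1,2,1,16); ℓ=12 even so k=11
k=0  a_k=8  p_k/q_k = 8/1
…
k=3  a_k=1  p_k/q_k = 35/4
…
k=8  a_k=1  p_k/q_k = 8866/1017
…
k=10  a_k=2  p_k/q_k = 41488/4759
k=11  a_k=1  p_k/q_k = 57799/6630
fundamental: x₁=57799, y₁=6630  (since 3340724401 − 76·43956900 = 1)
(57799+6630√76)^2 = 6681448801 + 766414740√76
(57799+6630√76)^3 = 772362118440199 + 88596011107890√76
(57799+6630√76)^4 = 89283516160768675201 + 10241521691283453480√76

57799 6630
6681448801 766414740
772362118440199 88596011107890
89283516160768675201 10241521691283453480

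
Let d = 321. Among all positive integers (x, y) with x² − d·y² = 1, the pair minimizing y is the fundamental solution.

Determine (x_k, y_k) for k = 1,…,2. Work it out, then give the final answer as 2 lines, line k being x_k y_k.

√321 = [17; 1,10,1,34, …], period ℓ=4 (even) → k=3
a_0=17:  p_0=17·1+0=17,  q_0=17·0+1=1
…
a_2=10:  p_2=10·18+17=197,  q_2=10·1+1=11
a_3=1:  p_3=1·197+18=215,  q_3=1·11+1=12
(x₁, y₁) = (215, 12);  215² − 321·12² = 1 ✓
(x_2, y_2) = (215·215 + 321·12·12, 215·12 + 12·215) = (92449, 5160)

215 12
92449 5160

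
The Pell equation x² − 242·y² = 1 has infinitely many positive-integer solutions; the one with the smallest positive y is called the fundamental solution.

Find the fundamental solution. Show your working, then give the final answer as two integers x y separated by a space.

19601 1260

d=242: √d = [15; 1,1,3,1,14,1,3,1,1,30] (ℓ=10, even), read p_9/q_9
a_0=15:  p_0=15·1+0=15,  q_0=15·0+1=1
…
a_3=3:  p_3=3·31+16=109,  q_3=3·2+1=7
a_4=1:  p_4=1·109+31=140,  q_4=1·7+2=9
a_5=14:  p_5=14·140+109=2069,  q_5=14·9+7=133
a_6=1:  p_6=1·2069+140=2209,  q_6=1·133+9=142
…
a_8=1:  p_8=1·8696+2209=10905,  q_8=1·559+142=701
a_9=1:  p_9=1·10905+8696=19601,  q_9=1·701+559=1260
fundamental: x₁=19601, y₁=1260  (since 384199201 − 242·1587600 = 1)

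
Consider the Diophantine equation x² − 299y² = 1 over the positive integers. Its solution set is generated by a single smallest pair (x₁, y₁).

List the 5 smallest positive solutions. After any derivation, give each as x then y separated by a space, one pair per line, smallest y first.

415 24
344449 19920
285892255 16533576
237290227201 13722848160
196950602684575 11389947439224

[17; 3,2,3,34] for √299; ℓ=4 ⇒ convergent index 3
k=0  a_k=17  p_k/q_k = 17/1
k=1  a_k=3  p_k/q_k = 52/3
k=2  a_k=2  p_k/q_k = 121/7
k=3  a_k=3  p_k/q_k = 415/24
→ (415, 24).  Check: 415²=172225, 299·24²=172224, difference 1.
(415+24√299)^2 = 344449 + 19920√299
(415+24√299)^3 = 285892255 + 16533576√299
(415+24√299)^4 = 237290227201 + 13722848160√299
(415+24√299)^5 = 196950602684575 + 11389947439224√299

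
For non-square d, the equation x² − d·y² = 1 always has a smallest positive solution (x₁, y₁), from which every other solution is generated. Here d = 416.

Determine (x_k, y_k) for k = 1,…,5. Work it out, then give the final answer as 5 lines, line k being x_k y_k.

5201 255
54100801 2652510
562756526801 27591408765
5853793337683201 287005831321020
60891157735824130001 2985434629809841275

d=416: √d = [20; 2,1,1,9,1,1,2,40] (ℓ=8, even), read p_7/q_7
i=0: a=20 ⇒ p=20, q=1
…
i=3: a=1 ⇒ p=102, q=5
…
i=5: a=1 ⇒ p=1081, q=53
i=6: a=1 ⇒ p=2060, q=101
i=7: a=2 ⇒ p=5201, q=255
fundamental: x₁=5201, y₁=255  (since 27050401 − 416·65025 = 1)
k=2:  x_2 = 5201·5201+416·255·255 = 54100801,  y_2 = 5201·255+255·5201 = 2652510
k=3:  x_3 = 5201·54100801+416·255·2652510 = 562756526801,  y_3 = 5201·2652510+255·54100801 = 27591408765
k=4:  x_4 = 5201·562756526801+416·255·27591408765 = 5853793337683201,  y_4 = 5201·27591408765+255·562756526801 = 287005831321020
k=5:  x_5 = 5201·5853793337683201+416·255·287005831321020 = 60891157735824130001,  y_5 = 5201·287005831321020+255·5853793337683201 = 2985434629809841275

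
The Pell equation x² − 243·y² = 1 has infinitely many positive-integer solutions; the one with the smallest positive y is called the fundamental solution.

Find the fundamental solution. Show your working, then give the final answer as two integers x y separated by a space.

70226 4505

d=243: √d = [15; 1,1,2,3,15,3,2,1,1,30] (ℓ=10, even), read p_9/q_9
k=0  a_k=15  p_k/q_k = 15/1
…
k=5  a_k=15  p_k/q_k = 4053/260
k=6  a_k=3  p_k/q_k = 12424/797
k=7  a_k=2  p_k/q_k = 28901/1854
k=8  a_k=1  p_k/q_k = 41325/2651
k=9  a_k=1  p_k/q_k = 70226/4505
fundamental: x₁=70226, y₁=4505  (since 4931691076 − 243·20295025 = 1)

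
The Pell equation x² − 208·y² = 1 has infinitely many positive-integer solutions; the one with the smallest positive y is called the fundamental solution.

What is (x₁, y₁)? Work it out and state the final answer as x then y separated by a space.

√208 = [14; 2,2,1,2,2,28, …], period ℓ=6 (even) → k=5
step 0: (14, 1)  from 14·(1,0) + (0,1)
…
step 3: (101, 7)  from 1·(72,5) + (29,2)
step 4: (274, 19)  from 2·(101,7) + (72,5)
step 5: (649, 45)  from 2·(274,19) + (101,7)
fundamental: x₁=649, y₁=45  (since 421201 − 208·2025 = 1)

649 45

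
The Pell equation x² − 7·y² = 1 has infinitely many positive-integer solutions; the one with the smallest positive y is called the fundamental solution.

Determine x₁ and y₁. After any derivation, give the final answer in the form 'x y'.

[2; 1,1,1,4] for √7; ℓ=4 ⇒ convergent index 3
k=0  a_k=2  p_k/q_k = 2/1
…
k=2  a_k=1  p_k/q_k = 5/2
k=3  a_k=1  p_k/q_k = 8/3
(x₁, y₁) = (8, 3);  8² − 7·3² = 1 ✓

8 3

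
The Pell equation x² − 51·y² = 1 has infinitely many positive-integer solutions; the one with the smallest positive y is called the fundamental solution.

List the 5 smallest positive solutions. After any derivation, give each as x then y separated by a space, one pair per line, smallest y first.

√51 = [7; 7,14, …], period ℓ=2 (even) → k=1
i=0: a=7 ⇒ p=7, q=1
i=1: a=7 ⇒ p=50, q=7
fundamental: x₁=50, y₁=7  (since 2500 − 51·49 = 1)
(50+7√51)^2 = 4999 + 700√51
(50+7√51)^3 = 499850 + 69993√51
(50+7√51)^4 = 49980001 + 6998600√51
(50+7√51)^5 = 4997500250 + 699790007√51

50 7
4999 700
499850 69993
49980001 6998600
4997500250 699790007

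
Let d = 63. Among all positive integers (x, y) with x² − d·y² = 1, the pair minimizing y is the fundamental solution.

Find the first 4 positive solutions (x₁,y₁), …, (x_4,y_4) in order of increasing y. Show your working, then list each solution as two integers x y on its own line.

√63 → a₀=7, period (1,14); ℓ=2 even so k=1
i=0: a=7 ⇒ p=7, q=1
i=1: a=1 ⇒ p=8, q=1
→ (8, 1).  Check: 8²=64, 63·1²=63, difference 1.
(8+1√63)^2 = 127 + 16√63
(8+1√63)^3 = 2024 + 255√63
(8+1√63)^4 = 32257 + 4064√63

8 1
127 16
2024 255
32257 4064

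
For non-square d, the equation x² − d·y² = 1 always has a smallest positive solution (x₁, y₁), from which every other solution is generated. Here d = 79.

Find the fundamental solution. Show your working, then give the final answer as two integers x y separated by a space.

√79 → a₀=8, period (1,7,1,16); ℓ=4 even so k=3
k=0  a_k=8  p_k/q_k = 8/1
…
k=2  a_k=7  p_k/q_k = 71/8
k=3  a_k=1  p_k/q_k = 80/9
(x₁, y₁) = (80, 9);  80² − 79·9² = 1 ✓

80 9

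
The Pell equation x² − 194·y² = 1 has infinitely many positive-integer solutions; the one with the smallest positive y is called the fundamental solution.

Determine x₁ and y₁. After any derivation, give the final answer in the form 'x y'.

√194 → a₀=13, period (1,12,1,26); ℓ=4 even so k=3
step 0: (13, 1)  from 13·(1,0) + (0,1)
…
step 2: (181, 13)  from 12·(14,1) + (13,1)
step 3: (195, 14)  from 1·(181,13) + (14,1)
fundamental: x₁=195, y₁=14  (since 38025 − 194·196 = 1)

195 14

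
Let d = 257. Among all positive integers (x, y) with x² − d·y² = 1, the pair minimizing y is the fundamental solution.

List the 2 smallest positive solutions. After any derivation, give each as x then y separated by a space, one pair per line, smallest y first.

√257 = [16; 32, …], period ℓ=1 (odd) → k=1
a_0=16:  p_0=16·1+0=16,  q_0=16·0+1=1
a_1=32:  p_1=32·16+1=513,  q_1=32·1+0=32
(x₁, y₁) = (513, 32);  513² − 257·32² = 1 ✓
k=2:  x_2 = 513·513+257·32·32 = 526337,  y_2 = 513·32+32·513 = 32832

513 32
526337 32832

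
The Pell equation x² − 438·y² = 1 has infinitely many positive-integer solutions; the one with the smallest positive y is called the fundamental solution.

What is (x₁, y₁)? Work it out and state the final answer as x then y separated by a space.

√438 → a₀=20, period (1,12,1,40); ℓ=4 even so k=3
a_0=20:  p_0=20·1+0=20,  q_0=20·0+1=1
…
a_2=12:  p_2=12·21+20=272,  q_2=12·1+1=13
a_3=1:  p_3=1·272+21=293,  q_3=1·13+1=14
fundamental: x₁=293, y₁=14  (since 85849 − 438·196 = 1)

293 14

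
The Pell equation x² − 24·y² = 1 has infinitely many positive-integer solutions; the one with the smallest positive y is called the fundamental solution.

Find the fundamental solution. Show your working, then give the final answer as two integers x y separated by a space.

5 1

√24 = [4; 1,8, …], period ℓ=2 (even) → k=1
i=0: a=4 ⇒ p=4, q=1
i=1: a=1 ⇒ p=5, q=1
fundamental: x₁=5, y₁=1  (since 25 − 24·1 = 1)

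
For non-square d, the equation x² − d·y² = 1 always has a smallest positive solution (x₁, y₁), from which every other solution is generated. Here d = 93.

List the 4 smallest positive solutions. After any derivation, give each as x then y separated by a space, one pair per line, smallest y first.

12151 1260
295293601 30620520
7176225079351 744139875780
174396621583094401 18084087230585040

d=93: √d = [9; 1,1,1,4,6,4,1,1,1,18] (ℓ=10, even), read p_9/q_9
k=0  a_k=9  p_k/q_k = 9/1
k=1  a_k=1  p_k/q_k = 10/1
…
k=4  a_k=4  p_k/q_k = 135/14
…
k=7  a_k=1  p_k/q_k = 4330/449
k=8  a_k=1  p_k/q_k = 7821/811
k=9  a_k=1  p_k/q_k = 12151/1260
(x₁, y₁) = (12151, 1260);  12151² − 93·1260² = 1 ✓
(12151+1260√93)^2 = 295293601 + 30620520√93
(12151+1260√93)^3 = 7176225079351 + 744139875780√93
(12151+1260√93)^4 = 174396621583094401 + 18084087230585040√93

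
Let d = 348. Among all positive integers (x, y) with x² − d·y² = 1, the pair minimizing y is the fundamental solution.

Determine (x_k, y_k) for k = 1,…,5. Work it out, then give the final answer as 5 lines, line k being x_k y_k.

1567 84
4910977 263256
15391000351 825044220
48235390189057 2585688322224
151169697461504287 8103546376805796

√348 = [18; 1,1,1,8,1,1,1,36, …], period ℓ=8 (even) → k=7
a_0=18:  p_0=18·1+0=18,  q_0=18·0+1=1
a_1=1:  p_1=1·18+1=19,  q_1=1·1+0=1
a_2=1:  p_2=1·19+18=37,  q_2=1·1+1=2
a_3=1:  p_3=1·37+19=56,  q_3=1·2+1=3
a_4=8:  p_4=8·56+37=485,  q_4=8·3+2=26
…
a_6=1:  p_6=1·541+485=1026,  q_6=1·29+26=55
a_7=1:  p_7=1·1026+541=1567,  q_7=1·55+29=84
(x₁, y₁) = (1567, 84);  1567² − 348·84² = 1 ✓
k=2:  x_2 = 1567·1567+348·84·84 = 4910977,  y_2 = 1567·84+84·1567 = 263256
k=3:  x_3 = 1567·4910977+348·84·263256 = 15391000351,  y_3 = 1567·263256+84·4910977 = 825044220
k=4:  x_4 = 1567·15391000351+348·84·825044220 = 48235390189057,  y_4 = 1567·825044220+84·15391000351 = 2585688322224
k=5:  x_5 = 1567·48235390189057+348·84·2585688322224 = 151169697461504287,  y_5 = 1567·2585688322224+84·48235390189057 = 8103546376805796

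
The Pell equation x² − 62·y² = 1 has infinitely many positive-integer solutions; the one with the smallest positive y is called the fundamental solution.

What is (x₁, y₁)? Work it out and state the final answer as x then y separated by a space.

√62 = [7; 1,6,1,14, …], period ℓ=4 (even) → k=3
a_0=7:  p_0=7·1+0=7,  q_0=7·0+1=1
a_1=1:  p_1=1·7+1=8,  q_1=1·1+0=1
a_2=6:  p_2=6·8+7=55,  q_2=6·1+1=7
a_3=1:  p_3=1·55+8=63,  q_3=1·7+1=8
fundamental: x₁=63, y₁=8  (since 3969 − 62·64 = 1)

63 8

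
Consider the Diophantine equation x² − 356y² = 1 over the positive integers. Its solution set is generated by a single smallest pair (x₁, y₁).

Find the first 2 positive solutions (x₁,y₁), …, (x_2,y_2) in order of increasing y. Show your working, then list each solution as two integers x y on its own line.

500001 26500
500002000001 26500053000

d=356: √d = [18; 1,6,1,1,2,…,6,1,36] (ℓ=14, even), read p_13/q_13
k=0  a_k=18  p_k/q_k = 18/1
…
k=4  a_k=1  p_k/q_k = 283/15
k=5  a_k=2  p_k/q_k = 717/38
k=6  a_k=1  p_k/q_k = 1000/53
k=7  a_k=8  p_k/q_k = 8717/462
…
k=9  a_k=2  p_k/q_k = 28151/1492
k=10  a_k=1  p_k/q_k = 37868/2007
k=11  a_k=1  p_k/q_k = 66019/3499
k=12  a_k=6  p_k/q_k = 433982/23001
k=13  a_k=1  p_k/q_k = 500001/26500
fundamental: x₁=500001, y₁=26500  (since 250001000001 − 356·702250000 = 1)
(x_2, y_2) = (500001·500001 + 356·26500·26500, 500001·26500 + 26500·500001) = (500002000001, 26500053000)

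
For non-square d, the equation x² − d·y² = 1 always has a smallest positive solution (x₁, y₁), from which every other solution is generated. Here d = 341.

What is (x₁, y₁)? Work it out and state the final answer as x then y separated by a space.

√341 = [18; 2,6,1,8,2,…,6,2,36, …], period ℓ=14 (even) → k=13
i=0: a=18 ⇒ p=18, q=1
…
i=2: a=6 ⇒ p=240, q=13
i=3: a=1 ⇒ p=277, q=15
i=4: a=8 ⇒ p=2456, q=133
i=5: a=2 ⇒ p=5189, q=281
…
i=7: a=2 ⇒ p=20479, q=1109
…
i=12: a=6 ⇒ p=4953942, q=268271
i=13: a=2 ⇒ p=10626551, q=575460
→ (10626551, 575460).  Check: 10626551²=112923586155601, 341·575460²=112923586155600, difference 1.

10626551 575460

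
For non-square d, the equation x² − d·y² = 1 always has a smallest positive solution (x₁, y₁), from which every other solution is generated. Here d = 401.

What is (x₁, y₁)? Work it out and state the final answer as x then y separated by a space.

√401 → a₀=20, period (40); ℓ=1 odd so k=1
k=0  a_k=20  p_k/q_k = 20/1
k=1  a_k=40  p_k/q_k = 801/40
(x₁, y₁) = (801, 40);  801² − 401·40² = 1 ✓

801 40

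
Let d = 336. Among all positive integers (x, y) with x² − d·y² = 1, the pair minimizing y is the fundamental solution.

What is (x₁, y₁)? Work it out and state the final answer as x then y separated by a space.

55 3

d=336: √d = [18; 3,36] (ℓ=2, even), read p_1/q_1
step 0: (18, 1)  from 18·(1,0) + (0,1)
step 1: (55, 3)  from 3·(18,1) + (1,0)
→ (55, 3).  Check: 55²=3025, 336·3²=3024, difference 1.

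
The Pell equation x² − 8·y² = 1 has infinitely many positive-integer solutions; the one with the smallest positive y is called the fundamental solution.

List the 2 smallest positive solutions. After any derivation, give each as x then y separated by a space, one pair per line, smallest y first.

d=8: √d = [2; 1,4] (ℓ=2, even), read p_1/q_1
i=0: a=2 ⇒ p=2, q=1
i=1: a=1 ⇒ p=3, q=1
(x₁, y₁) = (3, 1);  3² − 8·1² = 1 ✓
(x_2, y_2) = (3·3 + 8·1·1, 3·1 + 1·3) = (17, 6)

3 1
17 6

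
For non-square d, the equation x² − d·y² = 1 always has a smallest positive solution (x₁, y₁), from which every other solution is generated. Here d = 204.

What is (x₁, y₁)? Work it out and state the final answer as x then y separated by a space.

4999 350

[14; 3,1,1,6,1,1,3,28] for √204; ℓ=8 ⇒ convergent index 7
i=0: a=14 ⇒ p=14, q=1
…
i=2: a=1 ⇒ p=57, q=4
i=3: a=1 ⇒ p=100, q=7
i=4: a=6 ⇒ p=657, q=46
…
i=6: a=1 ⇒ p=1414, q=99
i=7: a=3 ⇒ p=4999, q=350
→ (4999, 350).  Check: 4999²=24990001, 204·350²=24990000, difference 1.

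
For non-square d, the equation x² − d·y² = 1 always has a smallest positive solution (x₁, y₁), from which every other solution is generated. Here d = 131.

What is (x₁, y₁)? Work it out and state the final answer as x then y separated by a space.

10610 927

[11; 2,4,11,4,2,22] for √131; ℓ=6 ⇒ convergent index 5
a_0=11:  p_0=11·1+0=11,  q_0=11·0+1=1
…
a_2=4:  p_2=4·23+11=103,  q_2=4·2+1=9
…
a_4=4:  p_4=4·1156+103=4727,  q_4=4·101+9=413
a_5=2:  p_5=2·4727+1156=10610,  q_5=2·413+101=927
(x₁, y₁) = (10610, 927);  10610² − 131·927² = 1 ✓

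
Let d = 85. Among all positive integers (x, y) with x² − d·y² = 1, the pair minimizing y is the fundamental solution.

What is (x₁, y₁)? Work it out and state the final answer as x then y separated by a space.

285769 30996

√85 → a₀=9, period (4,1,1,4,18); ℓ=5 odd so k=9
k=0  a_k=9  p_k/q_k = 9/1
k=1  a_k=4  p_k/q_k = 37/4
…
k=3  a_k=1  p_k/q_k = 83/9
k=4  a_k=4  p_k/q_k = 378/41
…
k=7  a_k=1  p_k/q_k = 34813/3776
k=8  a_k=1  p_k/q_k = 62739/6805
k=9  a_k=4  p_k/q_k = 285769/30996
fundamental: x₁=285769, y₁=30996  (since 81663921361 − 85·960752016 = 1)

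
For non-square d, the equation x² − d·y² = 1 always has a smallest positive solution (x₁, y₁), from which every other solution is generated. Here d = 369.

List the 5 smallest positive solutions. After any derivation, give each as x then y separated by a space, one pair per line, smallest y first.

[19; 4,1,3,2,7,4,7,2,3,1,4,38] for √369; ℓ=12 ⇒ convergent index 11
a_0=19:  p_0=19·1+0=19,  q_0=19·0+1=1
a_1=4:  p_1=4·19+1=77,  q_1=4·1+0=4
…
a_4=2:  p_4=2·365+96=826,  q_4=2·19+5=43
a_5=7:  p_5=7·826+365=6147,  q_5=7·43+19=320
a_6=4:  p_6=4·6147+826=25414,  q_6=4·320+43=1323
a_7=7:  p_7=7·25414+6147=184045,  q_7=7·1323+320=9581
a_8=2:  p_8=2·184045+25414=393504,  q_8=2·9581+1323=20485
a_9=3:  p_9=3·393504+184045=1364557,  q_9=3·20485+9581=71036
a_10=1:  p_10=1·1364557+393504=1758061,  q_10=1·71036+20485=91521
a_11=4:  p_11=4·1758061+1364557=8396801,  q_11=4·91521+71036=437120
fundamental: x₁=8396801, y₁=437120  (since 70506267033601 − 369·191073894400 = 1)
(8396801+437120√369)^2 = 141012534067201 + 7340819306240√369
(8396801+437120√369)^3 = 2368108374136006451201 + 123278797782910239360√369
(8396801+437120√369)^4 = 39769069528107045198367948801 + 2070295065004669620717268480√369
(8396801+437120√369)^5 = 667865925565355162349028245713920001 + 34767711344252426473018978470025600√369

8396801 437120
141012534067201 7340819306240
2368108374136006451201 123278797782910239360
39769069528107045198367948801 2070295065004669620717268480
667865925565355162349028245713920001 34767711344252426473018978470025600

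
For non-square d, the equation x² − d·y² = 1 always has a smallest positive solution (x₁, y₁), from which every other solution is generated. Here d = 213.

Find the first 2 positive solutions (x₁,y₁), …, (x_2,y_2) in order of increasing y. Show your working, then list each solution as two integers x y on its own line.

194399 13320
75581942401 5178789360

d=213: √d = [14; 1,1,2,6,1,8,1,6,2,1,1,28] (ℓ=12, even), read p_11/q_11
step 0: (14, 1)  from 14·(1,0) + (0,1)
…
step 4: (467, 32)  from 6·(73,5) + (29,2)
…
step 8: (36749, 2518)  from 6·(5327,365) + (4787,328)
…
step 10: (115574, 7919)  from 1·(78825,5401) + (36749,2518)
step 11: (194399, 13320)  from 1·(115574,7919) + (78825,5401)
(x₁, y₁) = (194399, 13320);  194399² − 213·13320² = 1 ✓
(x_2, y_2) = (194399·194399 + 213·13320·13320, 194399·13320 + 13320·194399) = (75581942401, 5178789360)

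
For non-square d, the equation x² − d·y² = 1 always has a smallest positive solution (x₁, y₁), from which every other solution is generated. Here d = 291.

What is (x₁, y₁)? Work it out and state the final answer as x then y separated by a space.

√291 → a₀=17, period (17,34); ℓ=2 even so k=1
k=0  a_k=17  p_k/q_k = 17/1
k=1  a_k=17  p_k/q_k = 290/17
fundamental: x₁=290, y₁=17  (since 84100 − 291·289 = 1)

290 17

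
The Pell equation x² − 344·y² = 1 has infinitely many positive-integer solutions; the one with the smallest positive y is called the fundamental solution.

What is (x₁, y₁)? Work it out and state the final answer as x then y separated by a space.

10405 561

d=344: √d = [18; 1,1,4,1,3,1,4,1,1,36] (ℓ=10, even), read p_9/q_9
k=0  a_k=18  p_k/q_k = 18/1
…
k=2  a_k=1  p_k/q_k = 37/2
…
k=4  a_k=1  p_k/q_k = 204/11
k=5  a_k=3  p_k/q_k = 779/42
k=6  a_k=1  p_k/q_k = 983/53
k=7  a_k=4  p_k/q_k = 4711/254
k=8  a_k=1  p_k/q_k = 5694/307
k=9  a_k=1  p_k/q_k = 10405/561
(x₁, y₁) = (10405, 561);  10405² − 344·561² = 1 ✓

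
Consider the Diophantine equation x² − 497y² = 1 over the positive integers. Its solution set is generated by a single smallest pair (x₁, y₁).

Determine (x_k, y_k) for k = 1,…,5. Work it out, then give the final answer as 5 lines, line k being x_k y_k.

1201887 53912
2889064721537 129592263888
6944658661946678751 311510514535059400
16693389930459326703284737 748800875565868281911712
40127136686692992928199618718687 1799948075862157952969508541688

d=497: √d = [22; 3,2,2,5,6,5,2,2,3,44] (ℓ=10, even), read p_9/q_9
step 0: (22, 1)  from 22·(1,0) + (0,1)
step 1: (67, 3)  from 3·(22,1) + (1,0)
step 2: (156, 7)  from 2·(67,3) + (22,1)
…
step 4: (2051, 92)  from 5·(379,17) + (156,7)
step 5: (12685, 569)  from 6·(2051,92) + (379,17)
…
step 7: (143637, 6443)  from 2·(65476,2937) + (12685,569)
step 8: (352750, 15823)  from 2·(143637,6443) + (65476,2937)
step 9: (1201887, 53912)  from 3·(352750,15823) + (143637,6443)
fundamental: x₁=1201887, y₁=53912  (since 1444532360769 − 497·2906503744 = 1)
(1201887+53912√497)^2 = 2889064721537 + 129592263888√497
(1201887+53912√497)^3 = 6944658661946678751 + 311510514535059400√497
(1201887+53912√497)^4 = 16693389930459326703284737 + 748800875565868281911712√497
(1201887+53912√497)^5 = 40127136686692992928199618718687 + 1799948075862157952969508541688√497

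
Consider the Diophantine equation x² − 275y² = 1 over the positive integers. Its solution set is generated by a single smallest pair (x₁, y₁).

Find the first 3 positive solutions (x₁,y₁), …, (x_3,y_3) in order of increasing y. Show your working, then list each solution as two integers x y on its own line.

199 12
79201 4776
31521799 1900836

√275 → a₀=16, period (1,1,2,1,1,32); ℓ=6 even so k=5
a_0=16:  p_0=16·1+0=16,  q_0=16·0+1=1
…
a_2=1:  p_2=1·17+16=33,  q_2=1·1+1=2
…
a_4=1:  p_4=1·83+33=116,  q_4=1·5+2=7
a_5=1:  p_5=1·116+83=199,  q_5=1·7+5=12
→ (199, 12).  Check: 199²=39601, 275·12²=39600, difference 1.
n=2: (199,12)∘(199,12) = (199·199+275·12·12, 199·12+12·199) = (79201,4776)
n=3: (79201,4776)∘(199,12) = (199·79201+275·12·4776, 199·4776+12·79201) = (31521799,1900836)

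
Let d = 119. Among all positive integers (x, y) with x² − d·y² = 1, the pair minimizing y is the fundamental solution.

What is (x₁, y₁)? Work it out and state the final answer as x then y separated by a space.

√119 = [10; 1,9,1,20, …], period ℓ=4 (even) → k=3
step 0: (10, 1)  from 10·(1,0) + (0,1)
…
step 2: (109, 10)  from 9·(11,1) + (10,1)
step 3: (120, 11)  from 1·(109,10) + (11,1)
→ (120, 11).  Check: 120²=14400, 119·11²=14399, difference 1.

120 11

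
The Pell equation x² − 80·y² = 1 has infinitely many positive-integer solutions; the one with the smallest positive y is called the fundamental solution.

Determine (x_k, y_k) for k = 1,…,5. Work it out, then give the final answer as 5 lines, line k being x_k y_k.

d=80: √d = [8; 1,16] (ℓ=2, even), read p_1/q_1
a_0=8:  p_0=8·1+0=8,  q_0=8·0+1=1
a_1=1:  p_1=1·8+1=9,  q_1=1·1+0=1
(x₁, y₁) = (9, 1);  9² − 80·1² = 1 ✓
(x_2, y_2) = (9·9 + 80·1·1, 9·1 + 1·9) = (161, 18)
(x_3, y_3) = (9·161 + 80·1·18, 9·18 + 1·161) = (2889, 323)
(x_4, y_4) = (9·2889 + 80·1·323, 9·323 + 1·2889) = (51841, 5796)
(x_5, y_5) = (9·51841 + 80·1·5796, 9·5796 + 1·51841) = (930249, 104005)

9 1
161 18
2889 323
51841 5796
930249 104005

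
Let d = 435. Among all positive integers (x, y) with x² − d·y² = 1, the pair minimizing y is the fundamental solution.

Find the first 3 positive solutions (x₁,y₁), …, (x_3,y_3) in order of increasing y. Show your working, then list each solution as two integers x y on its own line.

√435 = [20; 1,5,1,40, …], period ℓ=4 (even) → k=3
step 0: (20, 1)  from 20·(1,0) + (0,1)
step 1: (21, 1)  from 1·(20,1) + (1,0)
step 2: (125, 6)  from 5·(21,1) + (20,1)
step 3: (146, 7)  from 1·(125,6) + (21,1)
fundamental: x₁=146, y₁=7  (since 21316 − 435·49 = 1)
(146+7√435)^2 = 42631 + 2044√435
(146+7√435)^3 = 12448106 + 596841√435

146 7
42631 2044
12448106 596841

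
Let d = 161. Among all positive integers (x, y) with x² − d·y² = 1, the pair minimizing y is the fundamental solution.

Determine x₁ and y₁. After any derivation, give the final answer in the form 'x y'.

11775 928

√161 = [12; 1,2,4,1,2,1,4,2,1,24, …], period ℓ=10 (even) → k=9
step 0: (12, 1)  from 12·(1,0) + (0,1)
…
step 2: (38, 3)  from 2·(13,1) + (12,1)
step 3: (165, 13)  from 4·(38,3) + (13,1)
step 4: (203, 16)  from 1·(165,13) + (38,3)
step 5: (571, 45)  from 2·(203,16) + (165,13)
step 6: (774, 61)  from 1·(571,45) + (203,16)
…
step 8: (8108, 639)  from 2·(3667,289) + (774,61)
step 9: (11775, 928)  from 1·(8108,639) + (3667,289)
fundamental: x₁=11775, y₁=928  (since 138650625 − 161·861184 = 1)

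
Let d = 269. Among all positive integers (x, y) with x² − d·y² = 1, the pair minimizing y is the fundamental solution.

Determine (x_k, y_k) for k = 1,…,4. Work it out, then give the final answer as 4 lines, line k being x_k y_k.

[16; 2,2,32] for √269; ℓ=3 ⇒ convergent index 5
k=0  a_k=16  p_k/q_k = 16/1
…
k=4  a_k=2  p_k/q_k = 5396/329
k=5  a_k=2  p_k/q_k = 13449/820
→ (13449, 820).  Check: 13449²=180875601, 269·820²=180875600, difference 1.
k=2:  x_2 = 13449·13449+269·820·820 = 361751201,  y_2 = 13449·820+820·13449 = 22056360
k=3:  x_3 = 13449·361751201+269·820·22056360 = 9730383791049,  y_3 = 13449·22056360+820·361751201 = 593271970460
k=4:  x_4 = 13449·9730383791049+269·820·593271970460 = 261727862849884801,  y_4 = 13449·593271970460+820·9730383791049 = 15957829439376720

13449 820
361751201 22056360
9730383791049 593271970460
261727862849884801 15957829439376720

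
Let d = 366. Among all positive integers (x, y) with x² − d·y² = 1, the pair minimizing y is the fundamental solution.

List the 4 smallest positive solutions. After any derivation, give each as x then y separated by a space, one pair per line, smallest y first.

d=366: √d = [19; 7,1,1,1,2,12,2,1,1,1,7,38] (ℓ=12, even), read p_11/q_11
k=0  a_k=19  p_k/q_k = 19/1
k=1  a_k=7  p_k/q_k = 134/7
k=2  a_k=1  p_k/q_k = 153/8
k=3  a_k=1  p_k/q_k = 287/15
…
k=5  a_k=2  p_k/q_k = 1167/61
…
k=7  a_k=2  p_k/q_k = 30055/1571
k=8  a_k=1  p_k/q_k = 44499/2326
k=9  a_k=1  p_k/q_k = 74554/3897
k=10  a_k=1  p_k/q_k = 119053/6223
k=11  a_k=7  p_k/q_k = 907925/47458
fundamental: x₁=907925, y₁=47458  (since 824327805625 − 366·2252261764 = 1)
(907925+47458√366)^2 = 1648655611249 + 86176609300√366
(907925+47458√366)^3 = 2993711291685588725 + 156483795997357542√366
(907925+47458√366)^4 = 5436130649005627630680001 + 284151100961715516031400√366

907925 47458
1648655611249 86176609300
2993711291685588725 156483795997357542
5436130649005627630680001 284151100961715516031400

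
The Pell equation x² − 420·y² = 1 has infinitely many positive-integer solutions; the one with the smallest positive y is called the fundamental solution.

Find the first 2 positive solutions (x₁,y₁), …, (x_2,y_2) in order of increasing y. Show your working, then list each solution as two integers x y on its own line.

√420 = [20; 2,40, …], period ℓ=2 (even) → k=1
i=0: a=20 ⇒ p=20, q=1
i=1: a=2 ⇒ p=41, q=2
fundamental: x₁=41, y₁=2  (since 1681 − 420·4 = 1)
k=2:  x_2 = 41·41+420·2·2 = 3361,  y_2 = 41·2+2·41 = 164

41 2
3361 164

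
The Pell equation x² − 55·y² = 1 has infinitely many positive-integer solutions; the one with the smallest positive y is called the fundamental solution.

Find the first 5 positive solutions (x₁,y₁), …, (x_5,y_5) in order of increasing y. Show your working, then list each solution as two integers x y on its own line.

89 12
15841 2136
2819609 380196
501874561 67672752
89330852249 12045369660

[7; 2,2,2,14] for √55; ℓ=4 ⇒ convergent index 3
i=0: a=7 ⇒ p=7, q=1
…
i=2: a=2 ⇒ p=37, q=5
i=3: a=2 ⇒ p=89, q=12
(x₁, y₁) = (89, 12);  89² − 55·12² = 1 ✓
k=2:  x_2 = 89·89+55·12·12 = 15841,  y_2 = 89·12+12·89 = 2136
k=3:  x_3 = 89·15841+55·12·2136 = 2819609,  y_3 = 89·2136+12·15841 = 380196
k=4:  x_4 = 89·2819609+55·12·380196 = 501874561,  y_4 = 89·380196+12·2819609 = 67672752
k=5:  x_5 = 89·501874561+55·12·67672752 = 89330852249,  y_5 = 89·67672752+12·501874561 = 12045369660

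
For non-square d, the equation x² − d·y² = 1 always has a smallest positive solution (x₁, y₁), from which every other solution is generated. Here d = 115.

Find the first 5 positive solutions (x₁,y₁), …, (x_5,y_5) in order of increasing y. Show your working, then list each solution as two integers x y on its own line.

1126 105
2535751 236460
5710510126 532507815
12860066268001 1199207362920
28960863525028126 2700614448788025

√115 = [10; 1,2,1,1,1,1,1,2,1,20, …], period ℓ=10 (even) → k=9
step 0: (10, 1)  from 10·(1,0) + (0,1)
step 1: (11, 1)  from 1·(10,1) + (1,0)
…
step 3: (43, 4)  from 1·(32,3) + (11,1)
…
step 5: (118, 11)  from 1·(75,7) + (43,4)
step 6: (193, 18)  from 1·(118,11) + (75,7)
step 7: (311, 29)  from 1·(193,18) + (118,11)
step 8: (815, 76)  from 2·(311,29) + (193,18)
step 9: (1126, 105)  from 1·(815,76) + (311,29)
fundamental: x₁=1126, y₁=105  (since 1267876 − 115·11025 = 1)
k=2:  x_2 = 1126·1126+115·105·105 = 2535751,  y_2 = 1126·105+105·1126 = 236460
k=3:  x_3 = 1126·2535751+115·105·236460 = 5710510126,  y_3 = 1126·236460+105·2535751 = 532507815
k=4:  x_4 = 1126·5710510126+115·105·532507815 = 12860066268001,  y_4 = 1126·532507815+105·5710510126 = 1199207362920
k=5:  x_5 = 1126·12860066268001+115·105·1199207362920 = 28960863525028126,  y_5 = 1126·1199207362920+105·12860066268001 = 2700614448788025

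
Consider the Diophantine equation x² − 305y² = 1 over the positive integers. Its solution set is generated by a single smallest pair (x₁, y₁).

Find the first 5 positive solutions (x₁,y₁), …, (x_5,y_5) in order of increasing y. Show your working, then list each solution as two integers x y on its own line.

489 28
478241 27384
467719209 26781524
457428908161 26192303088
447365004462249 25616045638540

d=305: √d = [17; 2,6,2,34] (ℓ=4, even), read p_3/q_3
step 0: (17, 1)  from 17·(1,0) + (0,1)
step 1: (35, 2)  from 2·(17,1) + (1,0)
step 2: (227, 13)  from 6·(35,2) + (17,1)
step 3: (489, 28)  from 2·(227,13) + (35,2)
→ (489, 28).  Check: 489²=239121, 305·28²=239120, difference 1.
k=2:  x_2 = 489·489+305·28·28 = 478241,  y_2 = 489·28+28·489 = 27384
k=3:  x_3 = 489·478241+305·28·27384 = 467719209,  y_3 = 489·27384+28·478241 = 26781524
k=4:  x_4 = 489·467719209+305·28·26781524 = 457428908161,  y_4 = 489·26781524+28·467719209 = 26192303088
k=5:  x_5 = 489·457428908161+305·28·26192303088 = 447365004462249,  y_5 = 489·26192303088+28·457428908161 = 25616045638540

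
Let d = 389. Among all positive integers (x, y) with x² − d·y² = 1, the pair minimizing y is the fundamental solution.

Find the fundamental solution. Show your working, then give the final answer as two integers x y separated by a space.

3287049 166660

d=389: √d = [19; 1,2,1,1,1,1,2,1,38] (ℓ=9, odd), read p_17/q_17
k=0  a_k=19  p_k/q_k = 19/1
…
k=5  a_k=1  p_k/q_k = 217/11
…
k=8  a_k=1  p_k/q_k = 1282/65
…
k=12  a_k=1  p_k/q_k = 202418/10263
k=13  a_k=1  p_k/q_k = 353911/17944
k=14  a_k=1  p_k/q_k = 556329/28207
…
k=16  a_k=2  p_k/q_k = 2376809/120509
k=17  a_k=1  p_k/q_k = 3287049/166660
→ (3287049, 166660).  Check: 3287049²=10804691128401, 389·166660²=10804691128400, difference 1.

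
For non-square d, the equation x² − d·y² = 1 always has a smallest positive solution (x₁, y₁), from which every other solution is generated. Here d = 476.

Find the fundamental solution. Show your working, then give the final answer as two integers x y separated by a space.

28799 1320

√476 = [21; 1,4,2,10,2,4,1,42, …], period ℓ=8 (even) → k=7
k=0  a_k=21  p_k/q_k = 21/1
k=1  a_k=1  p_k/q_k = 22/1
…
k=3  a_k=2  p_k/q_k = 240/11
k=4  a_k=10  p_k/q_k = 2509/115
k=5  a_k=2  p_k/q_k = 5258/241
k=6  a_k=4  p_k/q_k = 23541/1079
k=7  a_k=1  p_k/q_k = 28799/1320
fundamental: x₁=28799, y₁=1320  (since 829382401 − 476·1742400 = 1)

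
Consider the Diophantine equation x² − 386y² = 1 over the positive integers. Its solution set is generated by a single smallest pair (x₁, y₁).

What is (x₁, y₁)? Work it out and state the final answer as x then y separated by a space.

[19; 1,1,1,4,1,18,1,4,1,1,1,38] for √386; ℓ=12 ⇒ convergent index 11
i=0: a=19 ⇒ p=19, q=1
i=1: a=1 ⇒ p=20, q=1
i=2: a=1 ⇒ p=39, q=2
…
i=5: a=1 ⇒ p=334, q=17
i=6: a=18 ⇒ p=6287, q=320
i=7: a=1 ⇒ p=6621, q=337
…
i=9: a=1 ⇒ p=39392, q=2005
i=10: a=1 ⇒ p=72163, q=3673
i=11: a=1 ⇒ p=111555, q=5678
→ (111555, 5678).  Check: 111555²=12444518025, 386·5678²=12444518024, difference 1.

111555 5678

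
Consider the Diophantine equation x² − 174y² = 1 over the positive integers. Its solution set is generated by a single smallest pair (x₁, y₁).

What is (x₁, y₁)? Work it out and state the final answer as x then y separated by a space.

√174 = [13; 5,4,5,26, …], period ℓ=4 (even) → k=3
step 0: (13, 1)  from 13·(1,0) + (0,1)
step 1: (66, 5)  from 5·(13,1) + (1,0)
step 2: (277, 21)  from 4·(66,5) + (13,1)
step 3: (1451, 110)  from 5·(277,21) + (66,5)
→ (1451, 110).  Check: 1451²=2105401, 174·110²=2105400, difference 1.

1451 110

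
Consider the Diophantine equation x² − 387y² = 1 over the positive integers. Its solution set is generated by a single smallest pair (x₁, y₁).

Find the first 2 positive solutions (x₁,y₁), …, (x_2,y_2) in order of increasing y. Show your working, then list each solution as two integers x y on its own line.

3482 177
24248647 1232628

d=387: √d = [19; 1,2,19,2,1,38] (ℓ=6, even), read p_5/q_5
a_0=19:  p_0=19·1+0=19,  q_0=19·0+1=1
…
a_2=2:  p_2=2·20+19=59,  q_2=2·1+1=3
a_3=19:  p_3=19·59+20=1141,  q_3=19·3+1=58
a_4=2:  p_4=2·1141+59=2341,  q_4=2·58+3=119
a_5=1:  p_5=1·2341+1141=3482,  q_5=1·119+58=177
fundamental: x₁=3482, y₁=177  (since 12124324 − 387·31329 = 1)
n=2: (3482,177)∘(3482,177) = (3482·3482+387·177·177, 3482·177+177·3482) = (24248647,1232628)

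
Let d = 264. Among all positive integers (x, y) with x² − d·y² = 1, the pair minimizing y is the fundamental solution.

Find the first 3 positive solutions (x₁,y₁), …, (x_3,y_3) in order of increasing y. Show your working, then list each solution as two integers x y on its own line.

√264 = [16; 4,32, …], period ℓ=2 (even) → k=1
k=0  a_k=16  p_k/q_k = 16/1
k=1  a_k=4  p_k/q_k = 65/4
→ (65, 4).  Check: 65²=4225, 264·4²=4224, difference 1.
(65+4√264)^2 = 8449 + 520√264
(65+4√264)^3 = 1098305 + 67596√264

65 4
8449 520
1098305 67596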